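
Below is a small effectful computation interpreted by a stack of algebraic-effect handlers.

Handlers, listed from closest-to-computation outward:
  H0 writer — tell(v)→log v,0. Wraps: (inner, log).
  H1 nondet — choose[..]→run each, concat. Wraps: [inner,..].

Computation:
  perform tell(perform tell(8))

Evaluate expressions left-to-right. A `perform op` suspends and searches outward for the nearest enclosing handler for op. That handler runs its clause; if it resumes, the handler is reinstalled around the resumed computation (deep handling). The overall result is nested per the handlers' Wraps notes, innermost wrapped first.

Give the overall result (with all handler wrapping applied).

Answer: [(0, (8, 0))]

Working:
tell(8) @ H0 ⇒ log+=8
tell(0) @ H0 ⇒ log+=0
H0 returns (0, (8, 0))
H1 returns [(0, (8, 0))]
= [(0, (8, 0))]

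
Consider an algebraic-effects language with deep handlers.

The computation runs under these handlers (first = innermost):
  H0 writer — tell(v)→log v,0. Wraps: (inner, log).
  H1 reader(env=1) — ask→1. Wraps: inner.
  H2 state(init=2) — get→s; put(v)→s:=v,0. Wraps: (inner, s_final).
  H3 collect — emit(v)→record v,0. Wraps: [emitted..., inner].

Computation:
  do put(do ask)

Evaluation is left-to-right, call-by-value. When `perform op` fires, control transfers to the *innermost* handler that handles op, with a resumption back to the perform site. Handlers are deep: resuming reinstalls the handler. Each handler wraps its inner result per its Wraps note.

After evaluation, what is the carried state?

Evaluation trace:
ask @ H1 ⇒ 1
put(1) @ H2 ⇒ s:=1
H0 returns (0, ())
H1 returns (0, ())
H2 returns ((0, ()), 1)
H3 returns [((0, ()), 1)]
= [((0, ()), 1)]

Answer: 1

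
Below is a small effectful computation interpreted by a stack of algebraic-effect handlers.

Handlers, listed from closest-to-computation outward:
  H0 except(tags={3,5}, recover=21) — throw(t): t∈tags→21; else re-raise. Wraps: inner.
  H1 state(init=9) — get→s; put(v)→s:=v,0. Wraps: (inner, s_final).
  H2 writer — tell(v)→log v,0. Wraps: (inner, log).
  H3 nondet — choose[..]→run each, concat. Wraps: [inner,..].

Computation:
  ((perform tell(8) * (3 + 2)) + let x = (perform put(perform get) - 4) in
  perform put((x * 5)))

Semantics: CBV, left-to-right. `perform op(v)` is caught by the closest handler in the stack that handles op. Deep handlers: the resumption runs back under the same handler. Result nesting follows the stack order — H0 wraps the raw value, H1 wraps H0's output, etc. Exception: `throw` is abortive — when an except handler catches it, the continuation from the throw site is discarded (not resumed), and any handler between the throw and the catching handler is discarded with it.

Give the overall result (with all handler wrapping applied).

Step-by-step:
tell(8) @ H2 ⇒ log+=8
get @ H1 ⇒ 9
put(9) @ H1 ⇒ s:=9
put(-20) @ H1 ⇒ s:=-20
H0 returns 0
H1 returns (0, -20)
H2 returns ((0, -20), (8))
H3 returns [((0, -20), (8))]
= [((0, -20), (8))]

Answer: [((0, -20), (8))]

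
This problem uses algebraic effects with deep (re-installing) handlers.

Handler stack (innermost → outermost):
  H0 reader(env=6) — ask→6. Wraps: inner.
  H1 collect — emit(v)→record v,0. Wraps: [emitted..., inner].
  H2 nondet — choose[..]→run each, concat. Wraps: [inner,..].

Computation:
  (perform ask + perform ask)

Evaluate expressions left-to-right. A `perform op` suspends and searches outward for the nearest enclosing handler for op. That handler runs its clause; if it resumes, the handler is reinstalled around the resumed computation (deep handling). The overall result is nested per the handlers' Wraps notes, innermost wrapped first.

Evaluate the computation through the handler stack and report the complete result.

Evaluation trace:
ask @ H0 ⇒ 6
ask @ H0 ⇒ 6
H0 returns 12
H1 returns [12]
H2 returns [[12]]
= [[12]]

Answer: [[12]]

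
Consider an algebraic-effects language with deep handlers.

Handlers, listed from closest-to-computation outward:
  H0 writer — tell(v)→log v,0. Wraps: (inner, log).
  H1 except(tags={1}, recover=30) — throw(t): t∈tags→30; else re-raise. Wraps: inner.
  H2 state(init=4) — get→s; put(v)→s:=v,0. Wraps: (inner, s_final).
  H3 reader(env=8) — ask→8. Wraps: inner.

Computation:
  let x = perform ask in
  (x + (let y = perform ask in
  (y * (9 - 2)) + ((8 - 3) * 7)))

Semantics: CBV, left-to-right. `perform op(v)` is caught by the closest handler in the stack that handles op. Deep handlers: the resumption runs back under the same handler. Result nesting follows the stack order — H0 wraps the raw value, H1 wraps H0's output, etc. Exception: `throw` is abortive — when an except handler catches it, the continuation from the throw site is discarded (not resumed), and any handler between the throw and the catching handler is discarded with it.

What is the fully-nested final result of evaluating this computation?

Answer: ((99, ()), 4)

Evaluation trace:
ask @ H3 ⇒ 8
ask @ H3 ⇒ 8
H0 returns (99, ())
H1 returns (99, ())
H2 returns ((99, ()), 4)
H3 returns ((99, ()), 4)
= ((99, ()), 4)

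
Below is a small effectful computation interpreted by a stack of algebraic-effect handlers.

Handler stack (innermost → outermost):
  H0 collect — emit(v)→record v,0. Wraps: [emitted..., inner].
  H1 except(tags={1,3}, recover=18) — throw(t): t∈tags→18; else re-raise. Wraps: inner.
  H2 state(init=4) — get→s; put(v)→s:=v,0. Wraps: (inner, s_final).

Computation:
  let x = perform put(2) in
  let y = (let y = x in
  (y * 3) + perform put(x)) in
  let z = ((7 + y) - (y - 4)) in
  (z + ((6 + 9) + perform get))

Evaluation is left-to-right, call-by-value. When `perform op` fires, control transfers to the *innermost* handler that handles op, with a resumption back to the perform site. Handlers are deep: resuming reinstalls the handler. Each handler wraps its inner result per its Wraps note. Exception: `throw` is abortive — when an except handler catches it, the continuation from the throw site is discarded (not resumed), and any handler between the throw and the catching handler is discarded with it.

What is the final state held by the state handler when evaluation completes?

Working:
put(2) @ H2 ⇒ s:=2
put(0) @ H2 ⇒ s:=0
get @ H2 ⇒ 0
H0 returns [26]
H1 returns [26]
H2 returns ([26], 0)
= ([26], 0)

Answer: 0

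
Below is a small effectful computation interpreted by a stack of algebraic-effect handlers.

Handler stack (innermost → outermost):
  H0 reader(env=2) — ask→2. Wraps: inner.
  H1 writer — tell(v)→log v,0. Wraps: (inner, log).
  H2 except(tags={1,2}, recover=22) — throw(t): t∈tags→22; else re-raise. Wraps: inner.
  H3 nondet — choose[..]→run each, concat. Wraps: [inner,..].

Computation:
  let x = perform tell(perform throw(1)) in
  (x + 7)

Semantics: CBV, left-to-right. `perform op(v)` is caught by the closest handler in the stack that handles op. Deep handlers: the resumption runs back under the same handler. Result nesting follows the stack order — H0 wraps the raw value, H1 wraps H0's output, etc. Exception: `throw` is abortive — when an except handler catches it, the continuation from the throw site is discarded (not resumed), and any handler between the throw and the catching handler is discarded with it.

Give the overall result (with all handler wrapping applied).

Working:
throw(1) @ H2 caught ⇒ 22
H3 returns [22]
= [22]

Answer: [22]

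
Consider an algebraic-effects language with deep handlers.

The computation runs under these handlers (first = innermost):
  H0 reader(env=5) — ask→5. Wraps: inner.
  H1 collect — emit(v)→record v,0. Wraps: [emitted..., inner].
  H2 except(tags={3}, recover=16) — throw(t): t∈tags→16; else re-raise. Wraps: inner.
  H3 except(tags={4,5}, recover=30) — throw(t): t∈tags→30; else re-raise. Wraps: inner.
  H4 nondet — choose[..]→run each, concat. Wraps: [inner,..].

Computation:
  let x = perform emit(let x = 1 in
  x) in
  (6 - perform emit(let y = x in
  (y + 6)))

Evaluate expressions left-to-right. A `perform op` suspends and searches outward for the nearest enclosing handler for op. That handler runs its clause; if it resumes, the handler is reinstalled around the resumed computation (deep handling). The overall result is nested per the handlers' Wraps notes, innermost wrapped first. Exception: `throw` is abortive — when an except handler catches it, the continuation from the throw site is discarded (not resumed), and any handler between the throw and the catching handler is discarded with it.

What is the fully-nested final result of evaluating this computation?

Answer: [[1, 6, 6]]

Working:
emit(1) @ H1 ⇒ out+=1
emit(6) @ H1 ⇒ out+=6
H0 returns 6
H1 returns [1, 6, 6]
H2 returns [1, 6, 6]
H3 returns [1, 6, 6]
H4 returns [[1, 6, 6]]
= [[1, 6, 6]]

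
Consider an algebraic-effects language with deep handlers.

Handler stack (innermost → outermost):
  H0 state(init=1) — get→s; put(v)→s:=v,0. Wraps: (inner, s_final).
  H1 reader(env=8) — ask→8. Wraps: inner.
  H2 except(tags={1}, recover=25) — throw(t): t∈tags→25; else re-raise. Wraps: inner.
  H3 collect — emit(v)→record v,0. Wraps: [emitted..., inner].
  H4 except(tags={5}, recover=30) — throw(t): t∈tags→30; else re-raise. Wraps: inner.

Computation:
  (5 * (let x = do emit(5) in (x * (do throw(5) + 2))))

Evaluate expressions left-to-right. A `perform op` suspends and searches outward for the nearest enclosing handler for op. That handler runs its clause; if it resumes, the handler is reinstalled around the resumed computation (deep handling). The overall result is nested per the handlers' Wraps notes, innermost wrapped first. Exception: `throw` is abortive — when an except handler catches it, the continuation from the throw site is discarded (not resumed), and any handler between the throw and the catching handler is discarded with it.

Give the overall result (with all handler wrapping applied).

Step-by-step:
emit(5) @ H3 ⇒ out+=5
throw(5) @ H2 re-raised
throw(5) @ H4 caught ⇒ 30
= 30

Answer: 30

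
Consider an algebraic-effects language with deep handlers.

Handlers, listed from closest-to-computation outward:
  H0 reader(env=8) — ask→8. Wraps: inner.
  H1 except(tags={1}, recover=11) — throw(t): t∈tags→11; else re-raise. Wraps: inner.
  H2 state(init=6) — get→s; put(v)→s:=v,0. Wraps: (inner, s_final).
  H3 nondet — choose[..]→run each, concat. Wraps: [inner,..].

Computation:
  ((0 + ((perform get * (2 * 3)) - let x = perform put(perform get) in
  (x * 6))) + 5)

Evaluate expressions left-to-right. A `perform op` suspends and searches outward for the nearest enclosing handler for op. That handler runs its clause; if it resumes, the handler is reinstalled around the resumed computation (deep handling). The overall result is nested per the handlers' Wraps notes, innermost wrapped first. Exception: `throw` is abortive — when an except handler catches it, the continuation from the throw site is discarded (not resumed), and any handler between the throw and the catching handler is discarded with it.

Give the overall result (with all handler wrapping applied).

Answer: [(41, 6)]

Evaluation trace:
get @ H2 ⇒ 6
get @ H2 ⇒ 6
put(6) @ H2 ⇒ s:=6
H0 returns 41
H1 returns 41
H2 returns (41, 6)
H3 returns [(41, 6)]
= [(41, 6)]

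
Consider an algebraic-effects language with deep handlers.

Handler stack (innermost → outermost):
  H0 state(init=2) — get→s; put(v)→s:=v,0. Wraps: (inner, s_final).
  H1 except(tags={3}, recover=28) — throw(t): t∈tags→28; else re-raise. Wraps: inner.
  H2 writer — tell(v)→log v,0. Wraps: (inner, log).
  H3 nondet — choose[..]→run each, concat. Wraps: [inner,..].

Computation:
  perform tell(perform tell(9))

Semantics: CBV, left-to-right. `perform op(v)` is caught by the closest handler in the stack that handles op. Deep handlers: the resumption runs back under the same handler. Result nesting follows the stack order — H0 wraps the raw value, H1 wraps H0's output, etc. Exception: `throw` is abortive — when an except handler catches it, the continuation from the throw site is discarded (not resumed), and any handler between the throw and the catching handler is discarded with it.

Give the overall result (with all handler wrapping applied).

Answer: [((0, 2), (9, 0))]

Working:
tell(9) @ H2 ⇒ log+=9
tell(0) @ H2 ⇒ log+=0
H0 returns (0, 2)
H1 returns (0, 2)
H2 returns ((0, 2), (9, 0))
H3 returns [((0, 2), (9, 0))]
= [((0, 2), (9, 0))]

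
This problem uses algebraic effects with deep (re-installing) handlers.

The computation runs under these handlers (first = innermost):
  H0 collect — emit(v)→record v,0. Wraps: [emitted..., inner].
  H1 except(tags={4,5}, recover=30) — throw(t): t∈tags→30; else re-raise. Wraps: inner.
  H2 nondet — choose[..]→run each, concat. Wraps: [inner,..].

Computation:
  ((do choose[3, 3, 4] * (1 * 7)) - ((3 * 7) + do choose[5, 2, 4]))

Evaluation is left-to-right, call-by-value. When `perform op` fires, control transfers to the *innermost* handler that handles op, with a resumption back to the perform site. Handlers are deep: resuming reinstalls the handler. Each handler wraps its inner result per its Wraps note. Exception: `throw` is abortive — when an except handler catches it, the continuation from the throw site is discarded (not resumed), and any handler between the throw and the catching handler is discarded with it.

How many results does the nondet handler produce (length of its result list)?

Answer: 9

Step-by-step:
choose[3, 3, 4] @ H2
  branch[0] choose=3:
    choose[5, 2, 4] @ H2
      branch[0] choose=5:
        H0 returns [-5]
        H1 returns [-5]
        H2 returns [[-5]]
      branch[1] choose=2:
        H0 returns [-2]
        H1 returns [-2]
        H2 returns [[-2]]
      branch[2] choose=4:
        H0 returns [-4]
        H1 returns [-4]
        H2 returns [[-4]]
  branch[1] choose=3:
    choose[5, 2, 4] @ H2
      branch[0] choose=5:
        H0 returns [-5]
        H1 returns [-5]
        H2 returns [[-5]]
      branch[1] choose=2:
        H0 returns [-2]
        H1 returns [-2]
        H2 returns [[-2]]
      branch[2] choose=4:
        H0 returns [-4]
        H1 returns [-4]
        H2 returns [[-4]]
  branch[2] choose=4:
    choose[5, 2, 4] @ H2
      branch[0] choose=5:
        H0 returns [2]
        H1 returns [2]
        H2 returns [[2]]
      branch[1] choose=2:
        H0 returns [5]
        H1 returns [5]
        H2 returns [[5]]
      branch[2] choose=4:
        H0 returns [3]
        H1 returns [3]
        H2 returns [[3]]
= [[-5], [-2], [-4], [-5], [-2], [-4], [2], [5], [3]]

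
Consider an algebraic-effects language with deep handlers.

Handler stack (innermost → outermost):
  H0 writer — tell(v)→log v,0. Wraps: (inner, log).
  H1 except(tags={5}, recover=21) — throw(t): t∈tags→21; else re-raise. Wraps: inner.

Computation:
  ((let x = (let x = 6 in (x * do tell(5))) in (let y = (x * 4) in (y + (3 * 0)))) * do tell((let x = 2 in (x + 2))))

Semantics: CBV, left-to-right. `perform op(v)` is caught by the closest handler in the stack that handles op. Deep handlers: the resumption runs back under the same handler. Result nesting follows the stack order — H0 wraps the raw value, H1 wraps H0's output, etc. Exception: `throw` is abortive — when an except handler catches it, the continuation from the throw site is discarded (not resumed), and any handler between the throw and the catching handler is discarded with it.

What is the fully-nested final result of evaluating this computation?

Working:
tell(5) @ H0 ⇒ log+=5
tell(4) @ H0 ⇒ log+=4
H0 returns (0, (5, 4))
H1 returns (0, (5, 4))
= (0, (5, 4))

Answer: (0, (5, 4))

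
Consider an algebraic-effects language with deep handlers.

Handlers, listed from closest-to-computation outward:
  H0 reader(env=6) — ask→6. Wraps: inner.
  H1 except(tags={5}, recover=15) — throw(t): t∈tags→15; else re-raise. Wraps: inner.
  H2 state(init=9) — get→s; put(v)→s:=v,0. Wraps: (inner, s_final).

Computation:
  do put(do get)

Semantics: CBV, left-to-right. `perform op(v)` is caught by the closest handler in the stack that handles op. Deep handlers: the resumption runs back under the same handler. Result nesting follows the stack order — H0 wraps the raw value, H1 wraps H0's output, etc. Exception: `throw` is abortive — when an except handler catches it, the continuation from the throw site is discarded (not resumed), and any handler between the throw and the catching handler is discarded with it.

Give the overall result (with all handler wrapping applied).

Step-by-step:
get @ H2 ⇒ 9
put(9) @ H2 ⇒ s:=9
H0 returns 0
H1 returns 0
H2 returns (0, 9)
= (0, 9)

Answer: (0, 9)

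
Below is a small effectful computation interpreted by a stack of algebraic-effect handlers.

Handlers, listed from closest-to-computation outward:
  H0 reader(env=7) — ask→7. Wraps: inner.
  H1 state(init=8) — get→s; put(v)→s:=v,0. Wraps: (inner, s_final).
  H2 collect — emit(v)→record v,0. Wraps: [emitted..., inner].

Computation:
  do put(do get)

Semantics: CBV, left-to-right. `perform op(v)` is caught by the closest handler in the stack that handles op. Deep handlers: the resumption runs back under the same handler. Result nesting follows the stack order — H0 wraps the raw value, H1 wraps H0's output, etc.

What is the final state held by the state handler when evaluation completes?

Evaluation trace:
get @ H1 ⇒ 8
put(8) @ H1 ⇒ s:=8
H0 returns 0
H1 returns (0, 8)
H2 returns [(0, 8)]
= [(0, 8)]

Answer: 8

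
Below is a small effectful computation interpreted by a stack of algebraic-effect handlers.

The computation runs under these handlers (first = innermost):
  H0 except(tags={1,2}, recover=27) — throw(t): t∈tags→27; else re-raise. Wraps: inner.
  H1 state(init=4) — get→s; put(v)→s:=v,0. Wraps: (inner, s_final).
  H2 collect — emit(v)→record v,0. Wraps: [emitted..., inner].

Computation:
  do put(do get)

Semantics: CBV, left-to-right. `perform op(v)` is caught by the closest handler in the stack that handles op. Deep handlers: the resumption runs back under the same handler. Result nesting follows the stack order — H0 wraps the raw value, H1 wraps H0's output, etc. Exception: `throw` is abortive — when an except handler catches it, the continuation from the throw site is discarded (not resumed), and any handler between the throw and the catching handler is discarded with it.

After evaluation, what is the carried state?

Answer: 4

Evaluation trace:
get @ H1 ⇒ 4
put(4) @ H1 ⇒ s:=4
H0 returns 0
H1 returns (0, 4)
H2 returns [(0, 4)]
= [(0, 4)]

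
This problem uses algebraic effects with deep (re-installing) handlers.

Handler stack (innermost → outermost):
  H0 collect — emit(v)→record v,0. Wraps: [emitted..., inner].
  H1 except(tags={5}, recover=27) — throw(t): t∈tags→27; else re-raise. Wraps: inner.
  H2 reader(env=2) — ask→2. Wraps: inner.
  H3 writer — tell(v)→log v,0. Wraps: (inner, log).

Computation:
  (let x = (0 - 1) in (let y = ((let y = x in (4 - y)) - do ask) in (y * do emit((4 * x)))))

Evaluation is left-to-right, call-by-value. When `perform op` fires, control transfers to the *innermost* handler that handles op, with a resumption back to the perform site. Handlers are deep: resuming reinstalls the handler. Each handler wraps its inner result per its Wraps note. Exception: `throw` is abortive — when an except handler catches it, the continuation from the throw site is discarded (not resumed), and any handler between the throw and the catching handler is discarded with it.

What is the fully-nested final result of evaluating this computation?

Answer: ([-4, 0], ())

Working:
ask @ H2 ⇒ 2
emit(-4) @ H0 ⇒ out+=-4
H0 returns [-4, 0]
H1 returns [-4, 0]
H2 returns [-4, 0]
H3 returns ([-4, 0], ())
= ([-4, 0], ())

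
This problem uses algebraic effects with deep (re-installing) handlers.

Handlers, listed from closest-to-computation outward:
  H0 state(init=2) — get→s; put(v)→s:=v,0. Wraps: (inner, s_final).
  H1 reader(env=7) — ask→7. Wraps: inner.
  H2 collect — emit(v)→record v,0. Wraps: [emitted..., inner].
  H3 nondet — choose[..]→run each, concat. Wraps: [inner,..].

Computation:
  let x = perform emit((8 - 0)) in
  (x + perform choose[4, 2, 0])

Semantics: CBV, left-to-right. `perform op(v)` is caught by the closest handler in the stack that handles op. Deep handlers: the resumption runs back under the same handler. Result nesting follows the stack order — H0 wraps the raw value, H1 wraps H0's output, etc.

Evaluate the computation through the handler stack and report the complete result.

Answer: [[8, (4, 2)], [8, (2, 2)], [8, (0, 2)]]

Step-by-step:
emit(8) @ H2 ⇒ out+=8
choose[4, 2, 0] @ H3
  branch[0] choose=4:
    H0 returns (4, 2)
    H1 returns (4, 2)
    H2 returns [8, (4, 2)]
    H3 returns [[8, (4, 2)]]
  branch[1] choose=2:
    H0 returns (2, 2)
    H1 returns (2, 2)
    H2 returns [8, (2, 2)]
    H3 returns [[8, (2, 2)]]
  branch[2] choose=0:
    H0 returns (0, 2)
    H1 returns (0, 2)
    H2 returns [8, (0, 2)]
    H3 returns [[8, (0, 2)]]
= [[8, (4, 2)], [8, (2, 2)], [8, (0, 2)]]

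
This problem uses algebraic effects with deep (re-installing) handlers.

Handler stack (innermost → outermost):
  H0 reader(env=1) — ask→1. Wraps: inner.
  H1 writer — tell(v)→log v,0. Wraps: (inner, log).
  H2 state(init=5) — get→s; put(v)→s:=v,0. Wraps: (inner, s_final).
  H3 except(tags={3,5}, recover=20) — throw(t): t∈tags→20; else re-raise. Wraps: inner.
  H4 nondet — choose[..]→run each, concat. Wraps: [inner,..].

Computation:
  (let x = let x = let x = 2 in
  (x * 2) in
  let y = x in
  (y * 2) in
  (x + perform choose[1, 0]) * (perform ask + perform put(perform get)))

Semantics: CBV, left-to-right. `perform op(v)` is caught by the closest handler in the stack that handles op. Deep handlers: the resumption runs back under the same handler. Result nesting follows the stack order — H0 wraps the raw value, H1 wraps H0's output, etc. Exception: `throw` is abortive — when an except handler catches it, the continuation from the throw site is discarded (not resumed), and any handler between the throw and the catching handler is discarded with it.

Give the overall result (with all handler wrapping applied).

Step-by-step:
choose[1, 0] @ H4
  branch[0] choose=1:
    ask @ H0 ⇒ 1
    get @ H2 ⇒ 5
    put(5) @ H2 ⇒ s:=5
    H0 returns 9
    H1 returns (9, ())
    H2 returns ((9, ()), 5)
    H3 returns ((9, ()), 5)
    H4 returns [((9, ()), 5)]
  branch[1] choose=0:
    ask @ H0 ⇒ 1
    get @ H2 ⇒ 5
    put(5) @ H2 ⇒ s:=5
    H0 returns 8
    H1 returns (8, ())
    H2 returns ((8, ()), 5)
    H3 returns ((8, ()), 5)
    H4 returns [((8, ()), 5)]
= [((9, ()), 5), ((8, ()), 5)]

Answer: [((9, ()), 5), ((8, ()), 5)]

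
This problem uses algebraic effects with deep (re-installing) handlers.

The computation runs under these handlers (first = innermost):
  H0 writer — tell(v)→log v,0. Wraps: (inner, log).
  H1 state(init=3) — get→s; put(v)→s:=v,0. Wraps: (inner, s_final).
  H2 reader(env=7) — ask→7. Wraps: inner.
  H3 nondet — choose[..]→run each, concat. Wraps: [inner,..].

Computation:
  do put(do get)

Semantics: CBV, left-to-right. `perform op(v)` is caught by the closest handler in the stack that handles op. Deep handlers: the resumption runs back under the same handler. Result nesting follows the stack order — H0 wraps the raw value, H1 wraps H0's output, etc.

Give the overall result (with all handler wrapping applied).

Answer: [((0, ()), 3)]

Working:
get @ H1 ⇒ 3
put(3) @ H1 ⇒ s:=3
H0 returns (0, ())
H1 returns ((0, ()), 3)
H2 returns ((0, ()), 3)
H3 returns [((0, ()), 3)]
= [((0, ()), 3)]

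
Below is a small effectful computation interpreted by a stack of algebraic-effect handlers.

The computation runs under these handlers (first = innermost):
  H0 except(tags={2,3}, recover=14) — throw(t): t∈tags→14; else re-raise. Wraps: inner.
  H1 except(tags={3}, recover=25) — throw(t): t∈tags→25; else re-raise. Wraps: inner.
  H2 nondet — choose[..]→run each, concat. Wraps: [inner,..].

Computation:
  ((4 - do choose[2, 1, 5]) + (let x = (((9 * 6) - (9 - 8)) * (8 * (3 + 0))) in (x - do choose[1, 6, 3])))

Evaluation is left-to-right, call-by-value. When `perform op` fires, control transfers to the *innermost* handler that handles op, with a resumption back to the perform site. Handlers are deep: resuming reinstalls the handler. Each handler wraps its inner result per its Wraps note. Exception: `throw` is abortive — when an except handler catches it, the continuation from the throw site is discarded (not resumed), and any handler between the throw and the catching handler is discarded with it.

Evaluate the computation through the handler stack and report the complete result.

Answer: [1273, 1268, 1271, 1274, 1269, 1272, 1270, 1265, 1268]

Step-by-step:
choose[2, 1, 5] @ H2
  branch[0] choose=2:
    choose[1, 6, 3] @ H2
      branch[0] choose=1:
        H0 returns 1273
        H1 returns 1273
        H2 returns [1273]
      branch[1] choose=6:
        H0 returns 1268
        H1 returns 1268
        H2 returns [1268]
      branch[2] choose=3:
        H0 returns 1271
        H1 returns 1271
        H2 returns [1271]
  branch[1] choose=1:
    choose[1, 6, 3] @ H2
      branch[0] choose=1:
        H0 returns 1274
        H1 returns 1274
        H2 returns [1274]
      branch[1] choose=6:
        H0 returns 1269
        H1 returns 1269
        H2 returns [1269]
      branch[2] choose=3:
        H0 returns 1272
        H1 returns 1272
        H2 returns [1272]
  branch[2] choose=5:
    choose[1, 6, 3] @ H2
      branch[0] choose=1:
        H0 returns 1270
        H1 returns 1270
        H2 returns [1270]
      branch[1] choose=6:
        H0 returns 1265
        H1 returns 1265
        H2 returns [1265]
      branch[2] choose=3:
        H0 returns 1268
        H1 returns 1268
        H2 returns [1268]
= [1273, 1268, 1271, 1274, 1269, 1272, 1270, 1265, 1268]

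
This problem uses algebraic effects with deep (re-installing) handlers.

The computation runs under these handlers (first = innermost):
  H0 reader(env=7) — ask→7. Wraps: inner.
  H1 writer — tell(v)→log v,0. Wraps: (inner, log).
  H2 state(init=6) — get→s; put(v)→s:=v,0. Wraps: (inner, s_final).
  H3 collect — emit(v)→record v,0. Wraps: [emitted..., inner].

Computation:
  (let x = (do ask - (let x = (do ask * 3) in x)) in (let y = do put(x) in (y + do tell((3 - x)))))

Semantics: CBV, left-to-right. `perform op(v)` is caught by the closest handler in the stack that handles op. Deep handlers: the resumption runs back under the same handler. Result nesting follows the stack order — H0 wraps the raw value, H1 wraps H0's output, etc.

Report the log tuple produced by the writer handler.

Answer: (17)

Working:
ask @ H0 ⇒ 7
ask @ H0 ⇒ 7
put(-14) @ H2 ⇒ s:=-14
tell(17) @ H1 ⇒ log+=17
H0 returns 0
H1 returns (0, (17))
H2 returns ((0, (17)), -14)
H3 returns [((0, (17)), -14)]
= [((0, (17)), -14)]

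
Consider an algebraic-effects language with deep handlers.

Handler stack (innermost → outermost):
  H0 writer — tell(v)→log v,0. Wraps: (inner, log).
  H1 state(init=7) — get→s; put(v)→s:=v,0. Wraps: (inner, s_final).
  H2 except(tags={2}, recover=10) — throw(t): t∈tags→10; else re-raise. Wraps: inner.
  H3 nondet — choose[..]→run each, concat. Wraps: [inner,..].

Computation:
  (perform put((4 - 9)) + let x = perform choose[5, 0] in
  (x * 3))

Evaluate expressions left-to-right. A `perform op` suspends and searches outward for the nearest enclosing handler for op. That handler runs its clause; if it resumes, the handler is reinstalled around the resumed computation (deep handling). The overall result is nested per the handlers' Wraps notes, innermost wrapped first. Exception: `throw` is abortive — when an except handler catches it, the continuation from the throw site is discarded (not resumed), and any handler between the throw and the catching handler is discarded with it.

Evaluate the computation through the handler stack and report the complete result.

Working:
put(-5) @ H1 ⇒ s:=-5
choose[5, 0] @ H3
  branch[0] choose=5:
    H0 returns (15, ())
    H1 returns ((15, ()), -5)
    H2 returns ((15, ()), -5)
    H3 returns [((15, ()), -5)]
  branch[1] choose=0:
    H0 returns (0, ())
    H1 returns ((0, ()), -5)
    H2 returns ((0, ()), -5)
    H3 returns [((0, ()), -5)]
= [((15, ()), -5), ((0, ()), -5)]

Answer: [((15, ()), -5), ((0, ()), -5)]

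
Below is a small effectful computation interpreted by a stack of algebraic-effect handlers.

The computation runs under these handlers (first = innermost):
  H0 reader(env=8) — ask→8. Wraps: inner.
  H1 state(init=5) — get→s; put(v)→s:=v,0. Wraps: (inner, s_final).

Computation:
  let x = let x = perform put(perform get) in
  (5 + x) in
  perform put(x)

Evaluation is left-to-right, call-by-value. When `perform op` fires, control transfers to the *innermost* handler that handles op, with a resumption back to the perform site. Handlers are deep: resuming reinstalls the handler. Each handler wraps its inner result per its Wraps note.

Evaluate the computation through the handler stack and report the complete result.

Step-by-step:
get @ H1 ⇒ 5
put(5) @ H1 ⇒ s:=5
put(5) @ H1 ⇒ s:=5
H0 returns 0
H1 returns (0, 5)
= (0, 5)

Answer: (0, 5)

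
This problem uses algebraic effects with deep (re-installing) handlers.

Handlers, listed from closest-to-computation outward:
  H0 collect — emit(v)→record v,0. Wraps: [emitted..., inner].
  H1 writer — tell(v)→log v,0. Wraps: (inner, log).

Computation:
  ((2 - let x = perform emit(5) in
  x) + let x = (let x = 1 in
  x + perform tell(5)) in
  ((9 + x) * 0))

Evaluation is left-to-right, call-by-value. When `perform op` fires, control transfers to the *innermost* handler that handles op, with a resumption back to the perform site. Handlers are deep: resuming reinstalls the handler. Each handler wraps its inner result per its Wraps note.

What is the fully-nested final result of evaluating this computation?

Answer: ([5, 2], (5))

Working:
emit(5) @ H0 ⇒ out+=5
tell(5) @ H1 ⇒ log+=5
H0 returns [5, 2]
H1 returns ([5, 2], (5))
= ([5, 2], (5))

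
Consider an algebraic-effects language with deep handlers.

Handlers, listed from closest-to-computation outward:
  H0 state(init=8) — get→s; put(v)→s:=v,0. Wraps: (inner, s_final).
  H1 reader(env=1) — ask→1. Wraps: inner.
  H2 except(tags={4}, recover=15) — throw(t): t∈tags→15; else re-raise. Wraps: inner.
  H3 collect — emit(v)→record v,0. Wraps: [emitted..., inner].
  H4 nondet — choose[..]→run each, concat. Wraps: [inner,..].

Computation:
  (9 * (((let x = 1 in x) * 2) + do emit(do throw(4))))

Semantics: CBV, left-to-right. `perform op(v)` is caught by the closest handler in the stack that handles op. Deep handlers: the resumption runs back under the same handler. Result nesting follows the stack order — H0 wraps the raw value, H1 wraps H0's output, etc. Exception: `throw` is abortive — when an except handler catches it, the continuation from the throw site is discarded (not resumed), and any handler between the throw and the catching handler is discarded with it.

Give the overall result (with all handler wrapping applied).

Step-by-step:
throw(4) @ H2 caught ⇒ 15
H3 returns [15]
H4 returns [[15]]
= [[15]]

Answer: [[15]]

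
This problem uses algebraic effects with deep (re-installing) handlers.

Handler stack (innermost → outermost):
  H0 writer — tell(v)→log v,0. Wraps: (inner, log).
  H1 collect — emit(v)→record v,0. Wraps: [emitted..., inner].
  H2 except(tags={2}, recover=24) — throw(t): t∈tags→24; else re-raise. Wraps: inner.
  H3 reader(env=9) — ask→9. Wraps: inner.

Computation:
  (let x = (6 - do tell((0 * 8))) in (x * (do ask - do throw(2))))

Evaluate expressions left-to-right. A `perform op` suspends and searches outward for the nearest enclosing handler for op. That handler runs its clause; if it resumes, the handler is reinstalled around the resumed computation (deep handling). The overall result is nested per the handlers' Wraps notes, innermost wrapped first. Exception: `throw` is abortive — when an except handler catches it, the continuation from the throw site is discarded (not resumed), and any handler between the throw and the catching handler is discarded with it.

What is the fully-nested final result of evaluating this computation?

Answer: 24

Step-by-step:
tell(0) @ H0 ⇒ log+=0
ask @ H3 ⇒ 9
throw(2) @ H2 caught ⇒ 24
H3 returns 24
= 24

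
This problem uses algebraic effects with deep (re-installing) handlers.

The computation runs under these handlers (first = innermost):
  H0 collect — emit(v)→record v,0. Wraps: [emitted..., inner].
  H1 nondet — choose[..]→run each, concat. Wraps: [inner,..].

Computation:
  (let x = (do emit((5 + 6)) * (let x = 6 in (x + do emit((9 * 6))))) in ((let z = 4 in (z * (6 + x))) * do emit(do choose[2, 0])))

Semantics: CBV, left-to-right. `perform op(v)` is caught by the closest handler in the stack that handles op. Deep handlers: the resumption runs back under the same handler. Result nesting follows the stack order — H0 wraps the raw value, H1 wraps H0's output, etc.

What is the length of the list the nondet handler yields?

Evaluation trace:
emit(11) @ H0 ⇒ out+=11
emit(54) @ H0 ⇒ out+=54
choose[2, 0] @ H1
  branch[0] choose=2:
    emit(2) @ H0 ⇒ out+=2
    H0 returns [11, 54, 2, 0]
    H1 returns [[11, 54, 2, 0]]
  branch[1] choose=0:
    emit(0) @ H0 ⇒ out+=0
    H0 returns [11, 54, 0, 0]
    H1 returns [[11, 54, 0, 0]]
= [[11, 54, 2, 0], [11, 54, 0, 0]]

Answer: 2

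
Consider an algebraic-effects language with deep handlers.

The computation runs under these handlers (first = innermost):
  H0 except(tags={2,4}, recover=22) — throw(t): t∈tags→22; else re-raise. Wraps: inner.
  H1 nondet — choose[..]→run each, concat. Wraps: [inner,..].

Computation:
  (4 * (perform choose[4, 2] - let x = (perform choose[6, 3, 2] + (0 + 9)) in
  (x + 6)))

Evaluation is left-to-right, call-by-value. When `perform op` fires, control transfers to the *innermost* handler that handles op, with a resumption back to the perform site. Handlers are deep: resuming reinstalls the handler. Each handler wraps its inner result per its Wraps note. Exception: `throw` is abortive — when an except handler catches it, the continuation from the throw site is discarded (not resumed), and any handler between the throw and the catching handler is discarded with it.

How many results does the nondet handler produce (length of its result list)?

Answer: 6

Step-by-step:
choose[4, 2] @ H1
  branch[0] choose=4:
    choose[6, 3, 2] @ H1
      branch[0] choose=6:
        H0 returns -68
        H1 returns [-68]
      branch[1] choose=3:
        H0 returns -56
        H1 returns [-56]
      branch[2] choose=2:
        H0 returns -52
        H1 returns [-52]
  branch[1] choose=2:
    choose[6, 3, 2] @ H1
      branch[0] choose=6:
        H0 returns -76
        H1 returns [-76]
      branch[1] choose=3:
        H0 returns -64
        H1 returns [-64]
      branch[2] choose=2:
        H0 returns -60
        H1 returns [-60]
= [-68, -56, -52, -76, -64, -60]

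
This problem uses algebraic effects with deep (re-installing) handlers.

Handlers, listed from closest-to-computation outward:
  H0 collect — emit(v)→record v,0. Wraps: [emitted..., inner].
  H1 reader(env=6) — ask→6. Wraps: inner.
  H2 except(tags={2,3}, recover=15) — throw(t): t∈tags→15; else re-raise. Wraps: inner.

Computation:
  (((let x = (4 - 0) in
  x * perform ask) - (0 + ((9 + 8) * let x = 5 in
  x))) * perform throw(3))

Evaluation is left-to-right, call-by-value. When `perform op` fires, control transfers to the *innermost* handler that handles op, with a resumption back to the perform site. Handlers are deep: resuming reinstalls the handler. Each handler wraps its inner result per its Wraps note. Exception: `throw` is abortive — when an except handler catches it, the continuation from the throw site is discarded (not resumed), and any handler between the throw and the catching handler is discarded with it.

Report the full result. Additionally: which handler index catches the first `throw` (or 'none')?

Working:
ask @ H1 ⇒ 6
throw(3) @ H2 caught ⇒ 15
= 15

Answer: 15 ; first throw caught by: H2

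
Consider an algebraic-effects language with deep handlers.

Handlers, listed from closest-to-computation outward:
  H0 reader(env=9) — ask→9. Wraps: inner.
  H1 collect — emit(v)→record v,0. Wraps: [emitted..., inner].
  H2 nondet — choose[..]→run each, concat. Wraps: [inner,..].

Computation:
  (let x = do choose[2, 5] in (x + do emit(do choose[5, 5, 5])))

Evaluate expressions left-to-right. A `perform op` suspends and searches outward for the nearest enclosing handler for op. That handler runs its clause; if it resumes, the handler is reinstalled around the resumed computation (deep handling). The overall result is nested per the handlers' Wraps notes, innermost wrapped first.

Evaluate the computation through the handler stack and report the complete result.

Answer: [[5, 2], [5, 2], [5, 2], [5, 5], [5, 5], [5, 5]]

Evaluation trace:
choose[2, 5] @ H2
  branch[0] choose=2:
    choose[5, 5, 5] @ H2
      branch[0] choose=5:
        emit(5) @ H1 ⇒ out+=5
        H0 returns 2
        H1 returns [5, 2]
        H2 returns [[5, 2]]
      branch[1] choose=5:
        emit(5) @ H1 ⇒ out+=5
        H0 returns 2
        H1 returns [5, 2]
        H2 returns [[5, 2]]
      branch[2] choose=5:
        emit(5) @ H1 ⇒ out+=5
        H0 returns 2
        H1 returns [5, 2]
        H2 returns [[5, 2]]
  branch[1] choose=5:
    choose[5, 5, 5] @ H2
      branch[0] choose=5:
        emit(5) @ H1 ⇒ out+=5
        H0 returns 5
        H1 returns [5, 5]
        H2 returns [[5, 5]]
      branch[1] choose=5:
        emit(5) @ H1 ⇒ out+=5
        H0 returns 5
        H1 returns [5, 5]
        H2 returns [[5, 5]]
      branch[2] choose=5:
        emit(5) @ H1 ⇒ out+=5
        H0 returns 5
        H1 returns [5, 5]
        H2 returns [[5, 5]]
= [[5, 2], [5, 2], [5, 2], [5, 5], [5, 5], [5, 5]]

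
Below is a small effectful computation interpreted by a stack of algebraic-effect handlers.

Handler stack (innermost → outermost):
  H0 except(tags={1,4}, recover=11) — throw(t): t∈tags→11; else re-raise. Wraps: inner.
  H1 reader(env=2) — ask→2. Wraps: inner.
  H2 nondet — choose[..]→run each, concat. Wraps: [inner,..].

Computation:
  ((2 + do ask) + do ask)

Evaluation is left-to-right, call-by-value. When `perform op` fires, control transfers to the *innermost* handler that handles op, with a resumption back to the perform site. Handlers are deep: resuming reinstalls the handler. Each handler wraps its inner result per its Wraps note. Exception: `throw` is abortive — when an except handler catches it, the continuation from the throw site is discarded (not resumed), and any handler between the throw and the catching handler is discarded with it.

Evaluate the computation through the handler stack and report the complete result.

Step-by-step:
ask @ H1 ⇒ 2
ask @ H1 ⇒ 2
H0 returns 6
H1 returns 6
H2 returns [6]
= [6]

Answer: [6]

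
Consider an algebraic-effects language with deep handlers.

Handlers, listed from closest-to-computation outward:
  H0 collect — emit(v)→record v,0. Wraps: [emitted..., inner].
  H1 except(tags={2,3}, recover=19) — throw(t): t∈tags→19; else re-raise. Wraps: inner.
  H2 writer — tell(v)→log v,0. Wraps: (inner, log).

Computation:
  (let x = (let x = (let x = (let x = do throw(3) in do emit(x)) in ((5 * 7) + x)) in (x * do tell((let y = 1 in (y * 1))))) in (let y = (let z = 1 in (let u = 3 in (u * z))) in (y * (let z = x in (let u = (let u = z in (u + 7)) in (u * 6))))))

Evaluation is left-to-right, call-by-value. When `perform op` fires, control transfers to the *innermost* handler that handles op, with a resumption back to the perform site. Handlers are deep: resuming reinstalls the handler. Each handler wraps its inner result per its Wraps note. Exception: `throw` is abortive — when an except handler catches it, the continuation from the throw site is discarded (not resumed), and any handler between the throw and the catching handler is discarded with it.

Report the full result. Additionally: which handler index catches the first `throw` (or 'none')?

Answer: (19, ()) ; first throw caught by: H1

Working:
throw(3) @ H1 caught ⇒ 19
H2 returns (19, ())
= (19, ())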